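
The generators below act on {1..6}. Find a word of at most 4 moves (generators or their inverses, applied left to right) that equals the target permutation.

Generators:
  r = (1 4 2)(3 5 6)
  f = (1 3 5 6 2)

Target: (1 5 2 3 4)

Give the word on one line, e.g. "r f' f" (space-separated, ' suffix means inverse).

f f f r'

  after f: (1 3 5 6 2)
  after f: (1 5 2 3 6)
  after f: (1 6 3 2 5)
  after r': (1 5 2 3 4)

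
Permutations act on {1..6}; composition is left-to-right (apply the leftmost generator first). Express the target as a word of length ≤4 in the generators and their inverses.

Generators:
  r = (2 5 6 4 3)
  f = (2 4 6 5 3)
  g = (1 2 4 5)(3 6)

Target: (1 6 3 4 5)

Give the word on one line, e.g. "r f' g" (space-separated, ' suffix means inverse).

r g f' g

  after r: (2 5 6 4 3)
  after g: (1 2)(3 4 6 5)
  after f': (1 3 2)
  after g: (1 6 3 4 5)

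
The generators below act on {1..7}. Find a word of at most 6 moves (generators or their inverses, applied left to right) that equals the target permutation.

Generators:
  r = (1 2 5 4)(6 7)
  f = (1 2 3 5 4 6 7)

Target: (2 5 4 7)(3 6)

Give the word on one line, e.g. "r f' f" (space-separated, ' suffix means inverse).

  after r': (1 4 5 2)(6 7)
  after f': (1 5)(2 7 4 3)
  after f': (1 3)(2 6 4)(5 7)
  after f': (1 2 4)(3 7)(5 6)
  after f': (2 5 4 7)(3 6)

r' f' f' f' f'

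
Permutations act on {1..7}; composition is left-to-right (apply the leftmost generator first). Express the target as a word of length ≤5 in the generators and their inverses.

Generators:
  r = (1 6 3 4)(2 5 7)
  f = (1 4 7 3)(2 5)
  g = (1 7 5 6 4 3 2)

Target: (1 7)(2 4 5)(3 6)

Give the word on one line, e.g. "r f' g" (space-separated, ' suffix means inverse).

  after g': (1 2 3 4 6 5 7)
  after r: (1 5 2 4 3)(6 7)
  after f': (1 2)(4 7 6)
  after r': (1 7)(2 4 5)(3 6)

g' r f' r'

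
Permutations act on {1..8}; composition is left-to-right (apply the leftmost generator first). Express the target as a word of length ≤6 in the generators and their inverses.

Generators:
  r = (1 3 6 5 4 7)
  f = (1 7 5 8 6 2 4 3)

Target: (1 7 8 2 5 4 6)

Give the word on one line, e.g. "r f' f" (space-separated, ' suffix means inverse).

  after f: (1 7 5 8 6 2 4 3)
  after f: (1 5 6 4)(2 3 7 8)
  after r: (1 4 3)(2 6 7 8)
  after r: (1 7 8 2 5 4 6)

f f r r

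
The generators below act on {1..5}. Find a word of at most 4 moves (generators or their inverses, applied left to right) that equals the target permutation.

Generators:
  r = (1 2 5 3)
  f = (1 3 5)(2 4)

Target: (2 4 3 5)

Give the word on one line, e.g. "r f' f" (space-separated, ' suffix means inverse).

  after f': (1 5 3)(2 4)
  after r: (1 3 2 4 5)
  after r: (2 4 3 5)

f' r r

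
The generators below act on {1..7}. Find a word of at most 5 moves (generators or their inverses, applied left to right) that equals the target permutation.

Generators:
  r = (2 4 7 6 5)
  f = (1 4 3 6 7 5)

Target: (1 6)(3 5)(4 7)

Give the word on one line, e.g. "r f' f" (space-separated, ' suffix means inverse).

  after f': (1 5 7 6 3 4)
  after f': (1 7 3)(4 5 6)
  after f': (1 6)(3 5)(4 7)

f' f' f'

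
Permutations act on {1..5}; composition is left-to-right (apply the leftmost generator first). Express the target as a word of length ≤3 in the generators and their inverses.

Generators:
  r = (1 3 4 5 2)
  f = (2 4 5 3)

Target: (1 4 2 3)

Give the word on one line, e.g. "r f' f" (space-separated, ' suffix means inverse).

r' f

  after r': (1 2 5 4 3)
  after f: (1 4 2 3)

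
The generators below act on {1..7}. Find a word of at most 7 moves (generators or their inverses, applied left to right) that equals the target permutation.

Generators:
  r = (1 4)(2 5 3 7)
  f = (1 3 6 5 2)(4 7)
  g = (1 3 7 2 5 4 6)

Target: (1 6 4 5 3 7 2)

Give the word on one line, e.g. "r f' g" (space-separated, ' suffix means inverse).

r f r' f r

  after r: (1 4)(2 5 3 7)
  after f: (1 7)(3 4)(5 6)
  after r': (1 3)(2 7 4 5 6)
  after f: (1 6)(2 4)
  after r: (1 6 4 5 3 7 2)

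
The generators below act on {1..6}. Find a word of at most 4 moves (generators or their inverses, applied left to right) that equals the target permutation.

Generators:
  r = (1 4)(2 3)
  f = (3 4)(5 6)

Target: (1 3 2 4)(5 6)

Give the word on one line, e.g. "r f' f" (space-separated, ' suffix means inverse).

  after r': (1 4)(2 3)
  after f: (1 3 2 4)(5 6)

r' f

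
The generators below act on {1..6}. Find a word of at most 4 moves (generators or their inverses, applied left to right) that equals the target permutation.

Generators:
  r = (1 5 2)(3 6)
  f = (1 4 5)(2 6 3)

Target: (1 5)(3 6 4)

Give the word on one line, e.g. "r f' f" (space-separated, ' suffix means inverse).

f' r' f f

  after f': (1 5 4)(2 3 6)
  after r': (2 6 5 4)
  after f: (1 4 6)(2 3)
  after f: (1 5)(3 6 4)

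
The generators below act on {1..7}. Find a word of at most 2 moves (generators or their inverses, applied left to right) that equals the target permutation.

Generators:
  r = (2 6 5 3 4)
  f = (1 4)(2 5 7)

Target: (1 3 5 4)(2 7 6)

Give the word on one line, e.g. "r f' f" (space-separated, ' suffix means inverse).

  after f': (1 4)(2 7 5)
  after r': (1 3 5 4)(2 7 6)

f' r'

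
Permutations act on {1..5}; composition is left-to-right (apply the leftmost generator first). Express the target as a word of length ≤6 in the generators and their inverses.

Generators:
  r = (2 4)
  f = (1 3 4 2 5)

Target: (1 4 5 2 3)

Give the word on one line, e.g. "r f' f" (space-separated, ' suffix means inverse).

f r f f r'

  after f: (1 3 4 2 5)
  after r: (1 3 2 5)
  after f: (1 4 2)(3 5)
  after f: (1 2 3)(4 5)
  after r': (1 4 5 2 3)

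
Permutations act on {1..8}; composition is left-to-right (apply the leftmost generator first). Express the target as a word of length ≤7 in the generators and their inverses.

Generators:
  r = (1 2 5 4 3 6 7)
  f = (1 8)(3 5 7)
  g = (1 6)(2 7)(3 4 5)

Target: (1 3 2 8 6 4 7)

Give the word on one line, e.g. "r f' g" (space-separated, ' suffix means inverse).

r' g' f' g f

  after r': (1 7 6 3 4 5 2)
  after g': (1 2 6 5 7)
  after f': (1 2 6 3 7 8)
  after g: (1 7 8 6 4 5 3 2)
  after f: (1 3 2 8 6 4 7)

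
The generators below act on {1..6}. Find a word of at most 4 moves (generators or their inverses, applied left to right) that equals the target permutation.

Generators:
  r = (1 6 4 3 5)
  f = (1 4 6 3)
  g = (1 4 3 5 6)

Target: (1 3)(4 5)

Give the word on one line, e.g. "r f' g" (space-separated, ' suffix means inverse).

g r

  after g: (1 4 3 5 6)
  after r: (1 3)(4 5)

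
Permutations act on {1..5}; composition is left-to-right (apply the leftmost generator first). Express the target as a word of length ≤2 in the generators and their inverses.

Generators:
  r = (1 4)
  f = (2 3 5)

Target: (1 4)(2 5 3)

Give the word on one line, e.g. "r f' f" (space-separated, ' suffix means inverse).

  after f': (2 5 3)
  after r': (1 4)(2 5 3)

f' r'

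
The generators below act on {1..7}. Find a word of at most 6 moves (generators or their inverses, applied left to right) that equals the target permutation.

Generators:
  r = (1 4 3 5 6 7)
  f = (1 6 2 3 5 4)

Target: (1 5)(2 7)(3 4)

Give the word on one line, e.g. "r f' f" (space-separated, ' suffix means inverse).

  after f: (1 6 2 3 5 4)
  after r': (1 5)(2 4 7 6)
  after r': (1 3 4 6 2)(5 7)
  after r': (1 4 5 6 2 7 3)
  after f': (1 5)(2 7)(3 4)

f r' r' r' f'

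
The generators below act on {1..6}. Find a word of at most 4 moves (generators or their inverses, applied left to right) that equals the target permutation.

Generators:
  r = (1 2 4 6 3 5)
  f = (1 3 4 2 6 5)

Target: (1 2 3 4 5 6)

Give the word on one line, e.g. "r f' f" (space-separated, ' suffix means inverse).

  after f: (1 3 4 2 6 5)
  after r': (1 6 3 2 4)
  after f': (1 2 3 4 5 6)

f r' f'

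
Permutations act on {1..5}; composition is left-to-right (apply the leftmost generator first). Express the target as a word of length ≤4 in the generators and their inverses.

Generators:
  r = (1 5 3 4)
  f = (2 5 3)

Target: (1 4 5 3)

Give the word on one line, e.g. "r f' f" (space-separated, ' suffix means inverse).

  after f': (2 3 5)
  after r': (1 4 3)(2 5)
  after f: (1 4 2 3)
  after f: (1 4 5 3)

f' r' f f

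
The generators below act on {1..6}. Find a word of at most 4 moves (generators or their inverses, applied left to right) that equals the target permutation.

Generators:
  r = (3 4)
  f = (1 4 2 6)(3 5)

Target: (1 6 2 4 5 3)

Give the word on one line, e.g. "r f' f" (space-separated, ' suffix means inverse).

r f f f

  after r: (3 4)
  after f: (1 4 5 3 2 6)
  after f: (1 2)(3 6 4)
  after f: (1 6 2 4 5 3)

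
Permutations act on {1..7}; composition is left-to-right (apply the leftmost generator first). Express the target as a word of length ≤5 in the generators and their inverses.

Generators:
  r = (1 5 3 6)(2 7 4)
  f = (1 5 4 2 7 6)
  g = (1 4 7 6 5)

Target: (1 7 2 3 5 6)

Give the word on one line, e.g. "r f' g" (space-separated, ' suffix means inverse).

  after f: (1 5 4 2 7 6)
  after f: (1 4 7)(2 6 5)
  after g: (1 7 4 6)(2 5)
  after r: (1 4)(2 3 6 5 7)
  after g: (1 7 2 3 5 6)

f f g r g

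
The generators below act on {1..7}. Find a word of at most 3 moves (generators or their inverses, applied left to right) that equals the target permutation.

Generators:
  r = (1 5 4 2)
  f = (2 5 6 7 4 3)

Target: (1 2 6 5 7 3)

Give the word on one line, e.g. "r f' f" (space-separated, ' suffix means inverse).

  after f: (2 5 6 7 4 3)
  after f: (2 6 4)(3 5 7)
  after r': (1 2 6 5 7 3)

f f r'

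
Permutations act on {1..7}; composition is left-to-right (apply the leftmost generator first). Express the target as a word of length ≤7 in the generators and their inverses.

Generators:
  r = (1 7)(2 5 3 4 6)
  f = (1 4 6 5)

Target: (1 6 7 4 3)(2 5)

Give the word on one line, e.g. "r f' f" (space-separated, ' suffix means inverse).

  after r: (1 7)(2 5 3 4 6)
  after f': (1 7 5 3)(2 6)
  after r: (3 7)(4 6 5)
  after f: (1 4 5 6)(3 7)
  after r: (1 6 7 4 3)(2 5)

r f' r f r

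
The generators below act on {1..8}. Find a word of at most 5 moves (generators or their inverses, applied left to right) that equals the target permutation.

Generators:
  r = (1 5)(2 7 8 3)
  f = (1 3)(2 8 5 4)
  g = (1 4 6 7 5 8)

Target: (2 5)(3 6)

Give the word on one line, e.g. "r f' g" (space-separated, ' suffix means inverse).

g r r g'

  after g: (1 4 6 7 5 8)
  after r: (1 4 6 8 5 3 2 7)
  after r: (1 4 6 3 7 5 2 8)
  after g': (2 5)(3 6)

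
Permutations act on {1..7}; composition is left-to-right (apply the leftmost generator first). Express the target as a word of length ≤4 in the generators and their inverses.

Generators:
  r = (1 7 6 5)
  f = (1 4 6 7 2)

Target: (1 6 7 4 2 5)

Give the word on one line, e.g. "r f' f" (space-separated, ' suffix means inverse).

  after f': (1 2 7 6 4)
  after f': (1 7 4 2 6)
  after r: (1 6 7 4 2 5)

f' f' r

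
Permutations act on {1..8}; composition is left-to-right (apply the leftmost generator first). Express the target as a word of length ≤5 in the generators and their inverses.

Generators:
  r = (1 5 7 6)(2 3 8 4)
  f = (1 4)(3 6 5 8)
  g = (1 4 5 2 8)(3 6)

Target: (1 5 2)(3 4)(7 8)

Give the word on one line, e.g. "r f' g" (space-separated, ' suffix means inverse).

  after f': (1 4)(3 8 5 6)
  after f': (3 5)(6 8)
  after r': (1 6 3)(2 4 8 7 5)
  after f: (1 5 2)(3 4)(7 8)

f' f' r' f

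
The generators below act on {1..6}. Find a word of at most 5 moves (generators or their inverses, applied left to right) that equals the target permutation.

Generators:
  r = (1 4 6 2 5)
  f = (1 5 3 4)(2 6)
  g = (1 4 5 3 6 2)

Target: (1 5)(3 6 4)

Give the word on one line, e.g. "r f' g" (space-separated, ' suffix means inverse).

  after g': (1 2 6 3 5 4)
  after f: (1 6 4 5)
  after f: (1 2 6)(3 4)
  after r: (1 5)(3 6 4)

g' f f r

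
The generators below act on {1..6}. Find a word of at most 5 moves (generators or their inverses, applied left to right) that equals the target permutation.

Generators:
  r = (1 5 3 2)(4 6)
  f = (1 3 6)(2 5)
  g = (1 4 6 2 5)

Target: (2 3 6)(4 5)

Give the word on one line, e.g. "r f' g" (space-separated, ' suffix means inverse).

  after g: (1 4 6 2 5)
  after g: (1 6 5 4 2)
  after f: (2 3 6)(4 5)

g g f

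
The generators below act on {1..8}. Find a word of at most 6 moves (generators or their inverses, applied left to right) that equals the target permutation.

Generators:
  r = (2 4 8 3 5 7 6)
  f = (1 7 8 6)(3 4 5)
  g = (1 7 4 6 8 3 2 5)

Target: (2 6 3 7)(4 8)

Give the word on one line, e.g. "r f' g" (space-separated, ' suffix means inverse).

  after g': (1 5 2 3 8 6 4 7)
  after f': (1 4)(2 5)(3 7 6)
  after r: (1 8 3 6 5 4)(2 7)
  after f': (1 7 2)(3 8 5)(4 6)
  after f': (2 6 3 7)(4 8)

g' f' r f' f'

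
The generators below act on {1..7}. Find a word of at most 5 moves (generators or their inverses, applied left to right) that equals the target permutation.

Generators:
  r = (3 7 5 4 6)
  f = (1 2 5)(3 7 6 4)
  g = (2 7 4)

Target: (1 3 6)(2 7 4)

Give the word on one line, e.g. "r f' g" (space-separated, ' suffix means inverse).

f g f' g

  after f: (1 2 5)(3 7 6 4)
  after g: (1 7 6 2 5)(3 4)
  after f': (1 3 6)
  after g: (1 3 6)(2 7 4)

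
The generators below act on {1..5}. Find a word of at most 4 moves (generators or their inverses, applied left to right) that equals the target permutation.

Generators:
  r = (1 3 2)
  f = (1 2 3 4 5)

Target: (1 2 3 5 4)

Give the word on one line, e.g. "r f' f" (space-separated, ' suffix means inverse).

f r f

  after f: (1 2 3 4 5)
  after r: (3 4 5)
  after f: (1 2 3 5 4)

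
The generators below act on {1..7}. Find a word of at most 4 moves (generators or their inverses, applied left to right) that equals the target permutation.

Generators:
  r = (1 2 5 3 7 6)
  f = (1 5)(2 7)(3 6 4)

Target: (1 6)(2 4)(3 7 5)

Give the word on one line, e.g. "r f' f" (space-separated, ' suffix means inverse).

  after r': (1 6 7 3 5 2)
  after f: (1 4 3)(2 5 7 6)
  after r: (1 4 7)(2 3)(5 6)
  after f': (1 6)(2 4)(3 7 5)

r' f r f'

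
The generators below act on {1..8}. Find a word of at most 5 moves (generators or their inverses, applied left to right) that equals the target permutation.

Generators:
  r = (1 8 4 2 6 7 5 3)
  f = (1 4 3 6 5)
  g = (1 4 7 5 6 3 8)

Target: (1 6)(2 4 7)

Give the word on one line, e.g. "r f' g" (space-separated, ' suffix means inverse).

  after g: (1 4 7 5 6 3 8)
  after g: (1 7 6 8 4 5 3)
  after r': (1 6)(2 4 7)

g g r'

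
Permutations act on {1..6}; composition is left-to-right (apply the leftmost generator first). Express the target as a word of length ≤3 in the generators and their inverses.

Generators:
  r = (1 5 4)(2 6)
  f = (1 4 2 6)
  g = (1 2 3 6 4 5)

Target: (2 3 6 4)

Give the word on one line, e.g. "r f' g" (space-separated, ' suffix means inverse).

r' r' g

  after r': (1 4 5)(2 6)
  after r': (1 5 4)
  after g: (2 3 6 4)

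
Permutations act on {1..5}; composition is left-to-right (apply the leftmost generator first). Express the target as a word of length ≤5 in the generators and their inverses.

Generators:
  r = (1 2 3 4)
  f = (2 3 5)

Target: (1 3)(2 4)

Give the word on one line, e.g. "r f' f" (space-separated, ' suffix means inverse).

  after r: (1 2 3 4)
  after f: (1 3 4)(2 5)
  after f: (1 5 3 4)
  after f: (1 2 3 4)
  after r: (1 3)(2 4)

r f f f r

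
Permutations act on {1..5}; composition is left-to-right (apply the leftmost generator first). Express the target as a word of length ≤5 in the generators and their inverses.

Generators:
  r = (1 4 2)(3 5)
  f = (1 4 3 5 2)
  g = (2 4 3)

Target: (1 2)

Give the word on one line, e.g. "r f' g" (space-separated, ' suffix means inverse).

g g f' r' g'

  after g: (2 4 3)
  after g: (2 3 4)
  after f': (1 2 4 5 3)
  after r': (1 4 3 2)
  after g': (1 2)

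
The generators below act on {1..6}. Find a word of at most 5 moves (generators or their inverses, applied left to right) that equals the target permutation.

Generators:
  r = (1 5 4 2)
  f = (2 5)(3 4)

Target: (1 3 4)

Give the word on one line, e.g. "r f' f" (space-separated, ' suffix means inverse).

  after r: (1 5 4 2)
  after r: (1 4)(2 5)
  after f': (1 3 4)

r r f'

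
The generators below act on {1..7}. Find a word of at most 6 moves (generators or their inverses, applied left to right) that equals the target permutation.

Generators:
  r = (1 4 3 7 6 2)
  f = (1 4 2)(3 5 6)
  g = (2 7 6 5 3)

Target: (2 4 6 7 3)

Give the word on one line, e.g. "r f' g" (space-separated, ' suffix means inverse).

g f g' f'

  after g: (2 7 6 5 3)
  after f: (1 4 2 7 3)
  after g': (1 4 3)(5 6 7)
  after f': (2 4 6 7 3)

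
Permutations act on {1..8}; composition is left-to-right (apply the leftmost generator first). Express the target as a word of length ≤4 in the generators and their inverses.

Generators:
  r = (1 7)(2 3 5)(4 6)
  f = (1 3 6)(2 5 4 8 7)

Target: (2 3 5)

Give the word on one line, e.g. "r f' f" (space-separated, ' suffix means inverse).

r' r'

  after r': (1 7)(2 5 3)(4 6)
  after r': (2 3 5)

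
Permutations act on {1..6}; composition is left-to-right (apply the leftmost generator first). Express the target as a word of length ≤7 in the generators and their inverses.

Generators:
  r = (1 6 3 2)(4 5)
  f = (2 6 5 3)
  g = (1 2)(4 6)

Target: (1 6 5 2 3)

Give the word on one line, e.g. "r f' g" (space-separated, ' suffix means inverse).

f r f r' g'

  after f: (2 6 5 3)
  after r: (1 6 4 5 2 3)
  after f: (1 5 6 4 3)
  after r': (1 4 6 5)(2 3)
  after g': (1 6 5 2 3)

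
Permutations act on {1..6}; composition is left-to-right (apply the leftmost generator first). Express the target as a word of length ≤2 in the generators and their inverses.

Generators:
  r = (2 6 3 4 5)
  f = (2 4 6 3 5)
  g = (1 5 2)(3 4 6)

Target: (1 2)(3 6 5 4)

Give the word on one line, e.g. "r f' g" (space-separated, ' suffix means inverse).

  after g: (1 5 2)(3 4 6)
  after f: (1 2)(3 6 5 4)

g f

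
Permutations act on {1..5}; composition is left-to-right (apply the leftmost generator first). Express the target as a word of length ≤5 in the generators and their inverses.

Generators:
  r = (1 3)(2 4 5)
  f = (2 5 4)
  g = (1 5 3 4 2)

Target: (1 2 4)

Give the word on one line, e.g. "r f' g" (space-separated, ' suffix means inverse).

g r' f g' r'

  after g: (1 5 3 4 2)
  after r': (1 4 5)(2 3)
  after f: (1 2 3 5)
  after g': (1 4 3)(2 5)
  after r': (1 2 4)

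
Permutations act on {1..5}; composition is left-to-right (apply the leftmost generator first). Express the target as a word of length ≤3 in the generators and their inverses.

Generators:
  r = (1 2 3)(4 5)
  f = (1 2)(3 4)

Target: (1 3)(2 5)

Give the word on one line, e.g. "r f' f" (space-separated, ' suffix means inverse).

  after r: (1 2 3)(4 5)
  after f': (2 4 5 3)
  after r': (1 3)(2 5)

r f' r'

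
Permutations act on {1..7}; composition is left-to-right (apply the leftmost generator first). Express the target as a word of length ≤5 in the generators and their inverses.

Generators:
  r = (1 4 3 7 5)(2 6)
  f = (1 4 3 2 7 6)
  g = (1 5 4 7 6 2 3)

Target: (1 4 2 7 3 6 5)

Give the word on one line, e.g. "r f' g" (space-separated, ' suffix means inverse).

f f f g r'

  after f: (1 4 3 2 7 6)
  after f: (1 3 7)(2 6 4)
  after f: (1 2)(3 6)(4 7)
  after g: (1 3 2 5 4 6)
  after r': (1 4 2 7 3 6 5)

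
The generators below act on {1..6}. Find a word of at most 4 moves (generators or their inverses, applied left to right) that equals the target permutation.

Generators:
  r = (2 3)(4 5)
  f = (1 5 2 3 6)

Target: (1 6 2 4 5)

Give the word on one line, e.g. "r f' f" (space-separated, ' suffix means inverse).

f' r'

  after f': (1 6 3 2 5)
  after r': (1 6 2 4 5)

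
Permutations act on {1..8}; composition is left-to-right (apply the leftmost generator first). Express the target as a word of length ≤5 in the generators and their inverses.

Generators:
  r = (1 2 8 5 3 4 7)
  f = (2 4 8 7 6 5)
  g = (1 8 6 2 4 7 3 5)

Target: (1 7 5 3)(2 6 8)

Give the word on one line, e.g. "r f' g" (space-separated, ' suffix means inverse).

r g r

  after r: (1 2 8 5 3 4 7)
  after g: (1 4 3 7 8)(2 6)
  after r: (1 7 5 3)(2 6 8)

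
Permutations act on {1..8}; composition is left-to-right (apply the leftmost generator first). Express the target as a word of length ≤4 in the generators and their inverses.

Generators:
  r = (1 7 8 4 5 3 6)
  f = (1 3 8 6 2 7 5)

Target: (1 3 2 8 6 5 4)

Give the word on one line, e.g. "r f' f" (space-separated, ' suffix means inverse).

r' f' f'

  after r': (1 6 3 5 4 8 7)
  after f': (1 8 2 6)(3 7 5 4)
  after f': (1 3 2 8 6 5 4)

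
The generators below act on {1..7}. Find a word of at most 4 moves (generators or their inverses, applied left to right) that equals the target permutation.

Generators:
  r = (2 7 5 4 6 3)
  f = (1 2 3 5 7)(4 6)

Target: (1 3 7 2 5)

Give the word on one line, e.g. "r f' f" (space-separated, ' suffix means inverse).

f f

  after f: (1 2 3 5 7)(4 6)
  after f: (1 3 7 2 5)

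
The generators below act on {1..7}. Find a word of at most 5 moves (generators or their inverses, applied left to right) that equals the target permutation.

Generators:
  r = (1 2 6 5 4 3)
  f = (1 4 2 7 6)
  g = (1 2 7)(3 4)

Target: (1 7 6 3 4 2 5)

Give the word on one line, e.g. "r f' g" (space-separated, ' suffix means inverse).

  after g': (1 7 2)(3 4)
  after f: (1 6)(2 4 3)
  after r': (1 2 5 6 3)
  after f: (1 7 6 3 4 2 5)

g' f r' f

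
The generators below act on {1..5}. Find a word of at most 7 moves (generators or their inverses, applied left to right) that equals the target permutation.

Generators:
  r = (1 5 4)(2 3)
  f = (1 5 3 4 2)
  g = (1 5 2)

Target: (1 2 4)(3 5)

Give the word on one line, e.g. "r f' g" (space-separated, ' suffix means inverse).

r g r g' r

  after r: (1 5 4)(2 3)
  after g: (1 2 3)(4 5)
  after r: (1 3 5)
  after g': (1 3)(2 5)
  after r: (1 2 4)(3 5)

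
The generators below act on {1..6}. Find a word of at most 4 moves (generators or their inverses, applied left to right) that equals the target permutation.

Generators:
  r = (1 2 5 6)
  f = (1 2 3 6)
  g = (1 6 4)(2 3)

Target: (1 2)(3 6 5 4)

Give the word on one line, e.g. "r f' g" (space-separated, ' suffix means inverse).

r g r' f'

  after r: (1 2 5 6)
  after g: (1 3 2 5 4)
  after r': (1 3)(4 6 5)
  after f': (1 2)(3 6 5 4)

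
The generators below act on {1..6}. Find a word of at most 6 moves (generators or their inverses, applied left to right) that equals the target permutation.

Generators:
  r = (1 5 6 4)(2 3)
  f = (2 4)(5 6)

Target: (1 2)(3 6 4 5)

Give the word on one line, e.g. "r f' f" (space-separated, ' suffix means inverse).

  after r': (1 4 6 5)(2 3)
  after f': (1 2 3 4 5)
  after r': (1 3 6 5 4)
  after f': (1 3 5 2 4)
  after r: (1 2)(3 6 4 5)

r' f' r' f' r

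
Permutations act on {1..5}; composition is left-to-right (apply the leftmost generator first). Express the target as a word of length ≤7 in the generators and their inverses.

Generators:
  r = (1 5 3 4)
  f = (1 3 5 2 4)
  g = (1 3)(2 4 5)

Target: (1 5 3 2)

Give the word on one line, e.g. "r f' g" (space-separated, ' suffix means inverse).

  after r': (1 4 3 5)
  after r': (1 3)(4 5)
  after g: (2 4)
  after r': (1 4 2 3 5)
  after g: (1 5 3 2)

r' r' g r' g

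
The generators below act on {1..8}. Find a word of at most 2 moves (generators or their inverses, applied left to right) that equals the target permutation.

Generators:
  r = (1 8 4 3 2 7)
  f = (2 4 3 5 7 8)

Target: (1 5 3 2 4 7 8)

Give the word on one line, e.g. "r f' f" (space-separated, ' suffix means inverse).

  after r': (1 7 2 3 4 8)
  after f': (1 5 3 2 4 7 8)

r' f'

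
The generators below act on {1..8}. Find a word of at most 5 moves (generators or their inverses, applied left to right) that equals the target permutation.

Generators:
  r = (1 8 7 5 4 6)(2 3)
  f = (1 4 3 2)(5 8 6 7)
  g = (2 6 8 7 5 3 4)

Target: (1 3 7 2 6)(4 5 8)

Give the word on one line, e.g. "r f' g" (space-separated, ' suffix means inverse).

  after r: (1 8 7 5 4 6)(2 3)
  after g: (1 7 3 6)(2 4 8 5)
  after g: (1 5 6)(3 8)(4 7)
  after g: (1 3 7 2 6)(4 5 8)

r g g g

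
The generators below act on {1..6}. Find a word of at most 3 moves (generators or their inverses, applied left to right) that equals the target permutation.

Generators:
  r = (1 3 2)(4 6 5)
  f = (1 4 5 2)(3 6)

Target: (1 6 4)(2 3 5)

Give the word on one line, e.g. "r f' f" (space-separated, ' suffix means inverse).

  after f': (1 2 5 4)(3 6)
  after r': (1 3 4 2 6)
  after f: (1 6 4)(2 3 5)

f' r' f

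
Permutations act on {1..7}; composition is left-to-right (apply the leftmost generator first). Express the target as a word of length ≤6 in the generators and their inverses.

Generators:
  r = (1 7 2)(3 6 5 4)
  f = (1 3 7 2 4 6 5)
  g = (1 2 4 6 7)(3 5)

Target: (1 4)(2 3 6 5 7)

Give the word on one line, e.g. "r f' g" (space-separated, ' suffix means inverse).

g g f g'

  after g: (1 2 4 6 7)(3 5)
  after g: (1 4 7 2 6)
  after f: (1 6 3 7 4 2 5)
  after g': (1 4)(2 3 6 5 7)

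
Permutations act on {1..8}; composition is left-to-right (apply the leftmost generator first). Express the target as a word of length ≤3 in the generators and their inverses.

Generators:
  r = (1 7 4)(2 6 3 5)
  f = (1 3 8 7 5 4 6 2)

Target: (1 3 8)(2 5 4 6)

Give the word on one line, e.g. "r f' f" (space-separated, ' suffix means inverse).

  after r: (1 7 4)(2 6 3 5)
  after f': (1 8 3 7 5 6)(2 4)
  after f': (1 3 8)(2 5 4 6)

r f' f'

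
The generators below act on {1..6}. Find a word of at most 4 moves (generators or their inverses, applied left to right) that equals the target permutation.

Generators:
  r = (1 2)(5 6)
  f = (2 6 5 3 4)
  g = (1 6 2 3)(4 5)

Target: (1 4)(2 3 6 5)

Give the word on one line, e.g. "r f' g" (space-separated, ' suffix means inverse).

  after r': (1 2)(5 6)
  after f: (1 6 3 4 2)
  after f: (1 5 3 2)(4 6)
  after g': (1 4)(2 3 6 5)

r' f f g'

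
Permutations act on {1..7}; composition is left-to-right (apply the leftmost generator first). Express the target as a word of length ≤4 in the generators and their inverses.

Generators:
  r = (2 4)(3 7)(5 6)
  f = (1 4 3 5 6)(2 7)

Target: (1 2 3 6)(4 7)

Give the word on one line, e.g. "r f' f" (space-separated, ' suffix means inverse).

  after f: (1 4 3 5 6)(2 7)
  after r': (1 2 3 6)(4 7)

f r'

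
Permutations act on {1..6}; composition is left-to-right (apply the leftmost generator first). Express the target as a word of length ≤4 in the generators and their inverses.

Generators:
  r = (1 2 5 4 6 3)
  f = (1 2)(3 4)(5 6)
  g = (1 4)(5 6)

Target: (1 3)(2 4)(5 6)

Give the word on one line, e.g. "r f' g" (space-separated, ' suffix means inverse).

  after g: (1 4)(5 6)
  after f: (1 3 4 2)
  after g: (1 3)(2 4)(5 6)

g f g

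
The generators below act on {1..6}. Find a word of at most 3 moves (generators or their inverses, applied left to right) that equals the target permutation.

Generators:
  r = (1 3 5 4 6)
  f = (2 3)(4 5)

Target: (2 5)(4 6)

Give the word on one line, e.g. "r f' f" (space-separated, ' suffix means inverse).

r' f' r

  after r': (1 6 4 5 3)
  after f': (1 6 5 2 3)
  after r: (2 5)(4 6)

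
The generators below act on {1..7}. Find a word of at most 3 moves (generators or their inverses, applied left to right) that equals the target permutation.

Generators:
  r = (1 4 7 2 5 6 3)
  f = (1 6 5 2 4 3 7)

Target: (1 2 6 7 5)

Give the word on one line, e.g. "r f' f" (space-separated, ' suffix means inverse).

f f r'

  after f: (1 6 5 2 4 3 7)
  after f: (1 5 4 7 6 2 3)
  after r': (1 2 6 7 5)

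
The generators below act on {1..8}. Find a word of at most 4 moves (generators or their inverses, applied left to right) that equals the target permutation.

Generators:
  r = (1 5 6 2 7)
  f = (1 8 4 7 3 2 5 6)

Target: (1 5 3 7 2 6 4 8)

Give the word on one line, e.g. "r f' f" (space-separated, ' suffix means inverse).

  after r: (1 5 6 2 7)
  after r: (1 6 7 5 2)
  after f': (1 5 3 7 2 6 4 8)

r r f'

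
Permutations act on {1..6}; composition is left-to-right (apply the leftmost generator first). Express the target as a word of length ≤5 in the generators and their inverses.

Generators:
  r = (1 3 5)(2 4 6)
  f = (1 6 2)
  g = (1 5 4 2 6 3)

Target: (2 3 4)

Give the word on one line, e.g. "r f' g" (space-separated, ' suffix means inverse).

g r g f' r

  after g: (1 5 4 2 6 3)
  after r: (5 6)
  after g: (1 5 3)(2 6 4)
  after f': (1 5 3 2)(4 6)
  after r: (2 3 4)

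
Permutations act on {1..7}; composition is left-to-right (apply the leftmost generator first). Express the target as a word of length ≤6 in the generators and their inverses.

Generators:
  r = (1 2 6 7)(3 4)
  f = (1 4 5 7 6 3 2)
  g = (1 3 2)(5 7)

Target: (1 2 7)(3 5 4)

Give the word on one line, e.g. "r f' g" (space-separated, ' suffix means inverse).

g r r g' r

  after g: (1 3 2)(5 7)
  after r: (1 4 3 6 7 5)
  after r: (1 3 7 5 2 6)
  after g': (2 6)(3 5)
  after r: (1 2 7)(3 5 4)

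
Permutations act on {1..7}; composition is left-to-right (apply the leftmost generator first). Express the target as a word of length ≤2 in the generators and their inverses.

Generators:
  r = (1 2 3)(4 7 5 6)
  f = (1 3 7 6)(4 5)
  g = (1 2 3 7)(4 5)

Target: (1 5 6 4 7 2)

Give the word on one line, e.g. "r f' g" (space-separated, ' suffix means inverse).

  after f': (1 6 7 3)(4 5)
  after r': (1 5 6 4 7 2)

f' r'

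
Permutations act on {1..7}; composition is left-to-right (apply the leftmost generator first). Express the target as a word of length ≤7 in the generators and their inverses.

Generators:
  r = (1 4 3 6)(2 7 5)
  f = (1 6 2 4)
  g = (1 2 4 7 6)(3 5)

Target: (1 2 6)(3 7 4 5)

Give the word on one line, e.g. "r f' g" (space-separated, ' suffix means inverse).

  after r': (1 6 3 4)(2 5 7)
  after g: (2 3 7 4)(5 6)
  after r': (1 6 7)(2 4 5 3)
  after g: (2 7)(3 4)
  after g: (1 2 6)(3 7 4 5)

r' g r' g g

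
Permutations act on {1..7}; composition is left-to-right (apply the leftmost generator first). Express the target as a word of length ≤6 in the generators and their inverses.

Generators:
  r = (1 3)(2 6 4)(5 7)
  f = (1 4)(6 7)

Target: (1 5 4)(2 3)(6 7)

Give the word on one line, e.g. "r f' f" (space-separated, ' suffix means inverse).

  after f: (1 4)(6 7)
  after r': (1 6 5 7 2 4 3)
  after f: (1 7 2)(3 4)(5 6)
  after r: (1 5 4)(2 3)(6 7)

f r' f r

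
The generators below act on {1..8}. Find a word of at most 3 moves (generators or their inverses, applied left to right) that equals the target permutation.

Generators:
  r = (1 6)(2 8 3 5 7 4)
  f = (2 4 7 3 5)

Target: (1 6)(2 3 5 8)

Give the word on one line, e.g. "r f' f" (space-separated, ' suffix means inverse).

f' r'

  after f': (2 5 3 7 4)
  after r': (1 6)(2 3 5 8)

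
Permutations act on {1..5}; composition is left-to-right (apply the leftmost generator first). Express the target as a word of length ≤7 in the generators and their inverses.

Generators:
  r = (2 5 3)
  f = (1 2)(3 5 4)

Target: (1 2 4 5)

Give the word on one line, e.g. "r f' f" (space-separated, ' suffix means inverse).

  after f: (1 2)(3 5 4)
  after f: (3 4 5)
  after r': (2 3 4)
  after r': (2 5)(3 4)
  after f: (1 2 4 5)

f f r' r' f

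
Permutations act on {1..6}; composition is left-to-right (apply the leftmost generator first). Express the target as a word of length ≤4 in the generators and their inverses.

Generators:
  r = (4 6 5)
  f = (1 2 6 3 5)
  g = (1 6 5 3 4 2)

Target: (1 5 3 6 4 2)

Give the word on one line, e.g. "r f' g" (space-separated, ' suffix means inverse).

g r

  after g: (1 6 5 3 4 2)
  after r: (1 5 3 6 4 2)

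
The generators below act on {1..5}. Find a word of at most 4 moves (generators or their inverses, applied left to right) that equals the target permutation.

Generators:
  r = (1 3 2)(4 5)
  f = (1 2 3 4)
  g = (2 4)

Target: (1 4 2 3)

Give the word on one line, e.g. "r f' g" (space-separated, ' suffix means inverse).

r r g'

  after r: (1 3 2)(4 5)
  after r: (1 2 3)
  after g': (1 4 2 3)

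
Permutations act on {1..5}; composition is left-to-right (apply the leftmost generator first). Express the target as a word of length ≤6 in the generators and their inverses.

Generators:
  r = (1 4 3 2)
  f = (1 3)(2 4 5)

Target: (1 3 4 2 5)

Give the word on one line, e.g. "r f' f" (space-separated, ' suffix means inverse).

r' f r' f'

  after r': (1 2 3 4)
  after f: (1 4 3 5 2)
  after r': (3 5)
  after f': (1 3 4 2 5)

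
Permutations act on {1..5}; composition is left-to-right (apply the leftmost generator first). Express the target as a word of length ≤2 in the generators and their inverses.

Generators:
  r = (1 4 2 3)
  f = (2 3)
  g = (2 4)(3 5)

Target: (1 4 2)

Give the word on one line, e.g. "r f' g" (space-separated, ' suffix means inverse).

  after f: (2 3)
  after r: (1 4 2)

f r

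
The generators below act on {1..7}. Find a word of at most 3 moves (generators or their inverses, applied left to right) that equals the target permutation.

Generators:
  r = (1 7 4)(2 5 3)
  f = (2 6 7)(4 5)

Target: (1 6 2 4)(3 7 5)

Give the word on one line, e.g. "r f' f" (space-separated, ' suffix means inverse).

r f'

  after r: (1 7 4)(2 5 3)
  after f': (1 6 2 4)(3 7 5)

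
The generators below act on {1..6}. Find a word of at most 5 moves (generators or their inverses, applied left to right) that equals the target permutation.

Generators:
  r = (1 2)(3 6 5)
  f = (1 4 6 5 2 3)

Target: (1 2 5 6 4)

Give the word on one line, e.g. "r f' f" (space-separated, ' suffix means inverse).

  after f: (1 4 6 5 2 3)
  after r': (1 4 3 2 5)
  after f': (2 6 4)(3 5)
  after r: (1 2 5 6 4)

f r' f' r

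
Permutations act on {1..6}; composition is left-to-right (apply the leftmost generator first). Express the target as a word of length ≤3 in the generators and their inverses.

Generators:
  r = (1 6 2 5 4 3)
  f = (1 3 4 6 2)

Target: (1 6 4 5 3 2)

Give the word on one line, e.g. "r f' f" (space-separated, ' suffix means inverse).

  after r': (1 3 4 5 2 6)
  after f: (1 4 5)(3 6)
  after f: (1 6 4 5 3 2)

r' f f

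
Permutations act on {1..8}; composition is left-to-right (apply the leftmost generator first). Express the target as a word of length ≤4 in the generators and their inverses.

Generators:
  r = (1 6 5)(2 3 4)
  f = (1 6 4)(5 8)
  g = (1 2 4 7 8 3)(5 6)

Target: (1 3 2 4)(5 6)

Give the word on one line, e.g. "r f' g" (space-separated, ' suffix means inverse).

f f r'

  after f: (1 6 4)(5 8)
  after f: (1 4 6)
  after r': (1 3 2 4)(5 6)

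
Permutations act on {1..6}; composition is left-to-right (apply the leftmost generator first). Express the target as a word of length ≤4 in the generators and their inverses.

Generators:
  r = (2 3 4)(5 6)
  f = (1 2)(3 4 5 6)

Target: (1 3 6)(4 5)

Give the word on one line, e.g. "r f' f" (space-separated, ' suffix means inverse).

f r' f'

  after f: (1 2)(3 4 5 6)
  after r': (1 4 6 2)
  after f': (1 3 6)(4 5)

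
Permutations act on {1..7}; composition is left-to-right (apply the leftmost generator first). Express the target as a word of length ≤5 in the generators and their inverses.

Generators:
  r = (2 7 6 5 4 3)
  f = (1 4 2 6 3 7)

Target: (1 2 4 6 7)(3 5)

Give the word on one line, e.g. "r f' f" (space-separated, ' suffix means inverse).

f r r

  after f: (1 4 2 6 3 7)
  after r: (1 3 6 2 5 4 7)
  after r: (1 2 4 6 7)(3 5)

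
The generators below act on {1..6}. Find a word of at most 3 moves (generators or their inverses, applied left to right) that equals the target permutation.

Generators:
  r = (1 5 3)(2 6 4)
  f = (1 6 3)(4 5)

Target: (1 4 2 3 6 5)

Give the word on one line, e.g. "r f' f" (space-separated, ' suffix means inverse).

r f

  after r: (1 5 3)(2 6 4)
  after f: (1 4 2 3 6 5)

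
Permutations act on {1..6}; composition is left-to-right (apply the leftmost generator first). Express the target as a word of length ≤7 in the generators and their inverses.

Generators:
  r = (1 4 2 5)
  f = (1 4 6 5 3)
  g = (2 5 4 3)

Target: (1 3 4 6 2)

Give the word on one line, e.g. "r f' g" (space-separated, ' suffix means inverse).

  after g: (2 5 4 3)
  after r: (1 4 3 5 2)
  after g': (1 5 3 2)
  after f: (1 3 2 4 6 5)
  after r': (1 3 4 6 2)

g r g' f r'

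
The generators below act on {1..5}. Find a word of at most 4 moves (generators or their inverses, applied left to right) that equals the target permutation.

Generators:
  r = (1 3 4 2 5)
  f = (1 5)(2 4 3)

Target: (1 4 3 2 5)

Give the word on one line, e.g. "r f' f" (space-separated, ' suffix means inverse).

  after r: (1 3 4 2 5)
  after f: (1 2)
  after f: (1 4 3 2 5)

r f f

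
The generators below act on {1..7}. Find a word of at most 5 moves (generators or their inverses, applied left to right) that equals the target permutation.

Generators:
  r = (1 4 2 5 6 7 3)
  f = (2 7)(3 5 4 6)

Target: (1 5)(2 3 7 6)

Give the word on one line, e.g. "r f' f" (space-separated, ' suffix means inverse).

  after f: (2 7)(3 5 4 6)
  after r': (1 3 2 6 7 4 5)
  after f: (1 5)(2 3 7 6)

f r' f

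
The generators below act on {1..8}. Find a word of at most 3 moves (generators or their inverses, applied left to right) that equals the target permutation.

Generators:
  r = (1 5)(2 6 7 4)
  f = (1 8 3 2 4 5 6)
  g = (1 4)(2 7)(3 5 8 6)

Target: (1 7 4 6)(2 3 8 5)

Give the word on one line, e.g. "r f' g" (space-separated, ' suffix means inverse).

f' r

  after f': (1 6 5 4 2 3 8)
  after r: (1 7 4 6)(2 3 8 5)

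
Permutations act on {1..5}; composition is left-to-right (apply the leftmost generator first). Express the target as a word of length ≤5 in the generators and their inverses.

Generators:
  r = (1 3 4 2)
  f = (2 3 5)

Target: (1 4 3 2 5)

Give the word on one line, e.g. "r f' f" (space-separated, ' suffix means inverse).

r' f r f'

  after r': (1 2 4 3)
  after f: (1 3)(2 4 5)
  after r: (1 4 5)
  after f': (1 4 3 2 5)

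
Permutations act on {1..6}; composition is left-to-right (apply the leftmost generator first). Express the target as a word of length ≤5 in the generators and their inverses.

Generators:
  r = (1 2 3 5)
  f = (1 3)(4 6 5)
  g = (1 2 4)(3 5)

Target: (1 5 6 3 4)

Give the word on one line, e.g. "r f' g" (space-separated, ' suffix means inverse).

  after r: (1 2 3 5)
  after f': (1 2)(3 6 4 5)
  after g: (1 4 3 6)
  after f': (1 5 6 3 4)

r f' g f'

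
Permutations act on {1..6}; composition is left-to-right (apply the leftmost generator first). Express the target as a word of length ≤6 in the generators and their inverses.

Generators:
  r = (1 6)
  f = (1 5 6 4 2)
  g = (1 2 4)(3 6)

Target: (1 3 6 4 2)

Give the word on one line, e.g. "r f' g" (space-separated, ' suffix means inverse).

r' g' r r

  after r': (1 6)
  after g': (1 3 6 4 2)
  after r: (1 3)(2 6 4)
  after r: (1 3 6 4 2)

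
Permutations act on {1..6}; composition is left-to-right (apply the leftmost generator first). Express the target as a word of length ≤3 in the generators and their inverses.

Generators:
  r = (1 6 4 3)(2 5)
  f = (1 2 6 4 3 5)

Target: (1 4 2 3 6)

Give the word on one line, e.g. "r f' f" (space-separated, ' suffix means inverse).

f f r

  after f: (1 2 6 4 3 5)
  after f: (1 6 3)(2 4 5)
  after r: (1 4 2 3 6)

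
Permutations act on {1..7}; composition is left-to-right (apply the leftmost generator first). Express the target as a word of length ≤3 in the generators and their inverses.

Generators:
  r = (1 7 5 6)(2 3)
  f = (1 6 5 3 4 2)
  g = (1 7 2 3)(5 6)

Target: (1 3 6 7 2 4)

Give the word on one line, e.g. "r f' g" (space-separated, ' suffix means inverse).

  after f': (1 2 4 3 5 6)
  after g: (1 3 6 7 2 4)

f' g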